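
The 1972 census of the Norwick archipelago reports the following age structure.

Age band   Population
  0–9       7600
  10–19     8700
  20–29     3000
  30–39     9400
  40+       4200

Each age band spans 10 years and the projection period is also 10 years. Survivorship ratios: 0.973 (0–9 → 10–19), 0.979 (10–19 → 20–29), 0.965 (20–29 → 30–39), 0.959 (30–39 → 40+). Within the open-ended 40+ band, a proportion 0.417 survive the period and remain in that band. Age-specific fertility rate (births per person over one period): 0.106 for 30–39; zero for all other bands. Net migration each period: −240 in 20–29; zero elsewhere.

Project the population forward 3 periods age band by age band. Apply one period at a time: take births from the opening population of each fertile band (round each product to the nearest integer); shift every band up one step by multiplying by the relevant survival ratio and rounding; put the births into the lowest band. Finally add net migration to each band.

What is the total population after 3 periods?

Period 1.
Births: 9400 * 0.106 = 996
10–19: 7600 * 0.973 = 7395
20–29: 8700 * 0.979 = 8517
30–39: 3000 * 0.965 = 2895
40+: 9400 * 0.959 + 4200 * 0.417 = 9015 + 1751 = 10766
Net migration: 20–29 − 240 → 8277
End of period: [996, 7395, 8277, 2895, 10766]
Period 2.
Births: 2895 * 0.106 = 307
10–19: 996 * 0.973 = 969
20–29: 7395 * 0.979 = 7240
30–39: 8277 * 0.965 = 7987
40+: 2895 * 0.959 + 10766 * 0.417 = 2776 + 4489 = 7265
Net migration: 20–29 − 240 → 7000
End of period: [307, 969, 7000, 7987, 7265]
Period 3.
Births: 7987 * 0.106 = 847
10–19: 307 * 0.973 = 299
20–29: 969 * 0.979 = 949
30–39: 7000 * 0.965 = 6755
40+: 7987 * 0.959 + 7265 * 0.417 = 7660 + 3030 = 10690
Net migration: 20–29 − 240 → 709
End of period: [847, 299, 709, 6755, 10690]
Total after period 3: 847 + 299 + 709 + 6755 + 10690 = 19300

19300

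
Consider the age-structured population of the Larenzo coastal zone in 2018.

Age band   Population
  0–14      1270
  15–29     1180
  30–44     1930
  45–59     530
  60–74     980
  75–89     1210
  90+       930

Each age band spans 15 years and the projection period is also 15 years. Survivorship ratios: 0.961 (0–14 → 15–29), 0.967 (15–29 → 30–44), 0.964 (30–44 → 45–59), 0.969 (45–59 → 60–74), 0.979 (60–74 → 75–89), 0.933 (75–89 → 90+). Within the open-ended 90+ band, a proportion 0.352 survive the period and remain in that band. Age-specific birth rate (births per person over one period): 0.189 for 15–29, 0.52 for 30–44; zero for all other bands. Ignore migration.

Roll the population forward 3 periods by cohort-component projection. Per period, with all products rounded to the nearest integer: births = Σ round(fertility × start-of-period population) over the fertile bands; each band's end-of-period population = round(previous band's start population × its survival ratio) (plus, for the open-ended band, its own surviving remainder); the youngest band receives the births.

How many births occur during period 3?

Period 1:
Births: 1180 * 0.189 = 223 ; 1930 * 0.52 = 1004 ⇒ total 1227
15–29: 1270 * 0.961 = 1220
30–44: 1180 * 0.967 = 1141
45–59: 1930 * 0.964 = 1861
60–74: 530 * 0.969 = 514
75–89: 980 * 0.979 = 959
90+: 1210 * 0.933 + 930 * 0.352 = 1129 + 327 = 1456
Giving 1227 / 1220 / 1141 / 1861 / 514 / 959 / 1456.
Period 2:
Births: 1220 * 0.189 = 231 ; 1141 * 0.52 = 593 ⇒ total 824
15–29: 1227 * 0.961 = 1179
30–44: 1220 * 0.967 = 1180
45–59: 1141 * 0.964 = 1100
60–74: 1861 * 0.969 = 1803
75–89: 514 * 0.979 = 503
90+: 959 * 0.933 + 1456 * 0.352 = 895 + 513 = 1408
Giving 824 / 1179 / 1180 / 1100 / 1803 / 503 / 1408.
Period 3:
Births: 1179 * 0.189 = 223 ; 1180 * 0.52 = 614 ⇒ total 837
15–29: 824 * 0.961 = 792
30–44: 1179 * 0.967 = 1140
45–59: 1180 * 0.964 = 1138
60–74: 1100 * 0.969 = 1066
75–89: 1803 * 0.979 = 1765
90+: 503 * 0.933 + 1408 * 0.352 = 469 + 496 = 965
Giving 837 / 792 / 1140 / 1138 / 1066 / 1765 / 965.

837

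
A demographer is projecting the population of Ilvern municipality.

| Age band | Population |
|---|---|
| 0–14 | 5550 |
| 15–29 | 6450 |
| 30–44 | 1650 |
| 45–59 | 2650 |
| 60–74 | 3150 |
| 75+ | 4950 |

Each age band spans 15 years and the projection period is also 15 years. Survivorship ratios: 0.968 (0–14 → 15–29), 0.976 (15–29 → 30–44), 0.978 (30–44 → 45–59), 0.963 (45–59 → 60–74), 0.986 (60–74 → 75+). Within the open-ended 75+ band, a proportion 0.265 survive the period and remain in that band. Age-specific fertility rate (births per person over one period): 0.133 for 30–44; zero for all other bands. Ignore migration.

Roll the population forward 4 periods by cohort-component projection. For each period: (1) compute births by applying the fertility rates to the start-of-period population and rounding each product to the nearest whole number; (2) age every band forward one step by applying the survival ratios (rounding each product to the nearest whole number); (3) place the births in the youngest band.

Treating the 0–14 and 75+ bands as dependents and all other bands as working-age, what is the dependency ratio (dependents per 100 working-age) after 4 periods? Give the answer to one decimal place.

99.0

Period 1.
Births: 1650 * 0.133 = 219
15–29: 5550 * 0.968 = 5372
30–44: 6450 * 0.976 = 6295
45–59: 1650 * 0.978 = 1614
60–74: 2650 * 0.963 = 2552
75+: 3150 * 0.986 + 4950 * 0.265 = 3106 + 1312 = 4418
→ [219, 5372, 6295, 1614, 2552, 4418]
Period 2.
Births: 6295 * 0.133 = 837
15–29: 219 * 0.968 = 212
30–44: 5372 * 0.976 = 5243
45–59: 6295 * 0.978 = 6157
60–74: 1614 * 0.963 = 1554
75+: 2552 * 0.986 + 4418 * 0.265 = 2516 + 1171 = 3687
→ [837, 212, 5243, 6157, 1554, 3687]
Period 3.
Births: 5243 * 0.133 = 697
15–29: 837 * 0.968 = 810
30–44: 212 * 0.976 = 207
45–59: 5243 * 0.978 = 5128
60–74: 6157 * 0.963 = 5929
75+: 1554 * 0.986 + 3687 * 0.265 = 1532 + 977 = 2509
→ [697, 810, 207, 5128, 5929, 2509]
Period 4.
Births: 207 * 0.133 = 28
15–29: 697 * 0.968 = 675
30–44: 810 * 0.976 = 791
45–59: 207 * 0.978 = 202
60–74: 5128 * 0.963 = 4938
75+: 5929 * 0.986 + 2509 * 0.265 = 5846 + 665 = 6511
→ [28, 675, 791, 202, 4938, 6511]
Dependents (band 0–14 + band 75+) = 28 + 6511 = 6539; working-age = 6606; ratio = 6539/6606 × 100 = 99.0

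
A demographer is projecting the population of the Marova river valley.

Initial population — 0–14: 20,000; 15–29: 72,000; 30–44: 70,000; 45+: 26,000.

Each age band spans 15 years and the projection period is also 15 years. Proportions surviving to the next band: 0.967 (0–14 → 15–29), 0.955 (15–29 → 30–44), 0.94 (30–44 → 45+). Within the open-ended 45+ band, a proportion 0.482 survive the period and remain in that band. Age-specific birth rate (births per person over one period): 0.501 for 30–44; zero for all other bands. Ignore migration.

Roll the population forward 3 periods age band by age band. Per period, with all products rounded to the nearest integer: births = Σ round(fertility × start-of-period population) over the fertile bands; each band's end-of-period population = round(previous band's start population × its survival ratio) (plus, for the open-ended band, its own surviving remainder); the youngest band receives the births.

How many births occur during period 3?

9253

Numbering the bands 1..4 from youngest to oldest:
After projecting period 1:
Births: 70000 × 0.501 = 35070
Band 2: 20000 × 0.967 = 19340
Band 3: 72000 × 0.955 = 68760
Band 4: 70000 × 0.94 + 26000 × 0.482 = 65800 + 12532 = 78332
→ [35070, 19340, 68760, 78332]
After projecting period 2:
Births: 68760 × 0.501 = 34449
Band 2: 35070 × 0.967 = 33913
Band 3: 19340 × 0.955 = 18470
Band 4: 68760 × 0.94 + 78332 × 0.482 = 64634 + 37756 = 102390
→ [34449, 33913, 18470, 102390]
After projecting period 3:
Births: 18470 × 0.501 = 9253
Band 2: 34449 × 0.967 = 33312
Band 3: 33913 × 0.955 = 32387
Band 4: 18470 × 0.94 + 102390 × 0.482 = 17362 + 49352 = 66714
→ [9253, 33312, 32387, 66714]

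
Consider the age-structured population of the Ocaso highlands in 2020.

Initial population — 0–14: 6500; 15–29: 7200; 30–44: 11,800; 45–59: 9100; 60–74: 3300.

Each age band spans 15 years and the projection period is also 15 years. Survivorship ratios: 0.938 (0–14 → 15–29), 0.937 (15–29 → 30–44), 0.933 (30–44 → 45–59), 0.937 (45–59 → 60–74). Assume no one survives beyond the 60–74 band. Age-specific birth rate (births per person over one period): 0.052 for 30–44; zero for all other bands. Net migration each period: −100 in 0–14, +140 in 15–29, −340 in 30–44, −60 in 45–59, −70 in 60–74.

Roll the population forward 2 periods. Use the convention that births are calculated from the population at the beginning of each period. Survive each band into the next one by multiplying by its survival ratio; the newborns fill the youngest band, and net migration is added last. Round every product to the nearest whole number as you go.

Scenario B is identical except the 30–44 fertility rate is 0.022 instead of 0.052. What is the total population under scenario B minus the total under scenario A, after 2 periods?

-524

[period 1]
Births: 11800 × 0.052 = 614
15–29: 6500 × 0.938 = 6097
30–44: 7200 × 0.937 = 6746
45–59: 11800 × 0.933 = 11009
60–74: 9100 × 0.937 = 8527
Net migration: 0–14 − 100 → 514; 15–29 + 140 → 6237; 30–44 − 340 → 6406; 45–59 − 60 → 10949; 60–74 − 70 → 8457
→ [514, 6237, 6406, 10949, 8457]
[period 2]
Births: 6406 × 0.052 = 333
15–29: 514 × 0.938 = 482
30–44: 6237 × 0.937 = 5844
45–59: 6406 × 0.933 = 5977
60–74: 10949 × 0.937 = 10259
Net migration: 0–14 − 100 → 233; 15–29 + 140 → 622; 30–44 − 340 → 5504; 45–59 − 60 → 5917; 60–74 − 70 → 10189
→ [233, 622, 5504, 5917, 10189]
Scenario A total after 2 periods: 22465
Scenario B projection —
[period 1]
Births: 11800 × 0.022 = 260
15–29: 6500 × 0.938 = 6097
30–44: 7200 × 0.937 = 6746
45–59: 11800 × 0.933 = 11009
60–74: 9100 × 0.937 = 8527
Net migration: 0–14 − 100 → 160; 15–29 + 140 → 6237; 30–44 − 340 → 6406; 45–59 − 60 → 10949; 60–74 − 70 → 8457
→ [160, 6237, 6406, 10949, 8457]
[period 2]
Births: 6406 × 0.022 = 141
15–29: 160 × 0.938 = 150
30–44: 6237 × 0.937 = 5844
45–59: 6406 × 0.933 = 5977
60–74: 10949 × 0.937 = 10259
Net migration: 0–14 − 100 → 41; 15–29 + 140 → 290; 30–44 − 340 → 5504; 45–59 − 60 → 5917; 60–74 − 70 → 10189
→ [41, 290, 5504, 5917, 10189]
Scenario B total after 2 periods: 21941
Difference B − A = 21941 − 22465 = -524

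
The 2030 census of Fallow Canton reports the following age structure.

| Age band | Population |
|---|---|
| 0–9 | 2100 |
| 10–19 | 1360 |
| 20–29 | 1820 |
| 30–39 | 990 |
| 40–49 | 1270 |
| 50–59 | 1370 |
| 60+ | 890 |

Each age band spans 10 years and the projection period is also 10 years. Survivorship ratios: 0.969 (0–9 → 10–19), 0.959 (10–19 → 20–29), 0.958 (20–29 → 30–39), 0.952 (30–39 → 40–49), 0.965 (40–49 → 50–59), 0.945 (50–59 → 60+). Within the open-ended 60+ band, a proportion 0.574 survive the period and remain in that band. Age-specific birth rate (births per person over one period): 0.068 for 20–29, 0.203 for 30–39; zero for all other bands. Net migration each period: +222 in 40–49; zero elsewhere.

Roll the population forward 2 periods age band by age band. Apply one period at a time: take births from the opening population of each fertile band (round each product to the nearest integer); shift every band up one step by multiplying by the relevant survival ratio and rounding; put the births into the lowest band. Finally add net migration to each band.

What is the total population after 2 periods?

Period 1.
Births: 1820 * 0.068 = 124, 990 * 0.203 = 201 — total 325
10–19: 2100 * 0.969 = 2035
20–29: 1360 * 0.959 = 1304
30–39: 1820 * 0.958 = 1744
40–49: 990 * 0.952 = 942
50–59: 1270 * 0.965 = 1226
60+: 1370 * 0.945 + 890 * 0.574 = 1295 + 511 = 1806
Net migration: 40–49 + 222 → 1164
Giving 325 / 2035 / 1304 / 1744 / 1164 / 1226 / 1806.
Period 2.
Births: 1304 * 0.068 = 89, 1744 * 0.203 = 354 — total 443
10–19: 325 * 0.969 = 315
20–29: 2035 * 0.959 = 1952
30–39: 1304 * 0.958 = 1249
40–49: 1744 * 0.952 = 1660
50–59: 1164 * 0.965 = 1123
60+: 1226 * 0.945 + 1806 * 0.574 = 1159 + 1037 = 2196
Net migration: 40–49 + 222 → 1882
Giving 443 / 315 / 1952 / 1249 / 1882 / 1123 / 2196.
Total after period 2: 443 + 315 + 1952 + 1249 + 1882 + 1123 + 2196 = 9160

9160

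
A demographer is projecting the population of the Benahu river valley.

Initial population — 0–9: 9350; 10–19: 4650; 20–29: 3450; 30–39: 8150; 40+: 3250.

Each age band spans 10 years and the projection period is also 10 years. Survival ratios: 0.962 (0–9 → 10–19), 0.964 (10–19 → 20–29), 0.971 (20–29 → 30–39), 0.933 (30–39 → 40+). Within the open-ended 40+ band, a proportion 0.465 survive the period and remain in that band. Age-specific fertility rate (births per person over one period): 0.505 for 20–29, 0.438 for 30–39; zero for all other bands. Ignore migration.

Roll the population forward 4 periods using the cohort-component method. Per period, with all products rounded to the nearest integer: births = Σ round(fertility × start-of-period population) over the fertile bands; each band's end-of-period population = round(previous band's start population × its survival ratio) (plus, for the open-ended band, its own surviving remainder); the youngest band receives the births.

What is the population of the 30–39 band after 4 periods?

4783

[period 1]
Births: 3450 × 0.505 = 1742 ; 8150 × 0.438 = 3570 ⇒ total 5312
10–19: 9350 × 0.962 = 8995
20–29: 4650 × 0.964 = 4483
30–39: 3450 × 0.971 = 3350
40+: 8150 × 0.933 + 3250 × 0.465 = 7604 + 1511 = 9115
→ [5312, 8995, 4483, 3350, 9115]
[period 2]
Births: 4483 × 0.505 = 2264 ; 3350 × 0.438 = 1467 ⇒ total 3731
10–19: 5312 × 0.962 = 5110
20–29: 8995 × 0.964 = 8671
30–39: 4483 × 0.971 = 4353
40+: 3350 × 0.933 + 9115 × 0.465 = 3126 + 4238 = 7364
→ [3731, 5110, 8671, 4353, 7364]
[period 3]
Births: 8671 × 0.505 = 4379 ; 4353 × 0.438 = 1907 ⇒ total 6286
10–19: 3731 × 0.962 = 3589
20–29: 5110 × 0.964 = 4926
30–39: 8671 × 0.971 = 8420
40+: 4353 × 0.933 + 7364 × 0.465 = 4061 + 3424 = 7485
→ [6286, 3589, 4926, 8420, 7485]
[period 4]
Births: 4926 × 0.505 = 2488 ; 8420 × 0.438 = 3688 ⇒ total 6176
10–19: 6286 × 0.962 = 6047
20–29: 3589 × 0.964 = 3460
30–39: 4926 × 0.971 = 4783
40+: 8420 × 0.933 + 7485 × 0.465 = 7856 + 3481 = 11337
→ [6176, 6047, 3460, 4783, 11337]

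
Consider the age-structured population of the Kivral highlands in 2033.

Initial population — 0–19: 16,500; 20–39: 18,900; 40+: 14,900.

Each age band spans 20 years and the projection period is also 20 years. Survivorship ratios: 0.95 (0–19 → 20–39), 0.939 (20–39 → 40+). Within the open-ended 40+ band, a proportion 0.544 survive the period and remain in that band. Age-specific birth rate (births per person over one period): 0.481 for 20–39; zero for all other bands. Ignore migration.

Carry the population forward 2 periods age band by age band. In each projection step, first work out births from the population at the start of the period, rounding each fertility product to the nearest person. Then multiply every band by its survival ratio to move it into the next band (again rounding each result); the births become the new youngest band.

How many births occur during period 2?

Call the groups 1 to 3, youngest first.
Period 1.
Births: 18900 * 0.481 = 9091
Group 2: 16500 * 0.95 = 15675
Group 3: 18900 * 0.939 + 14900 * 0.544 = 17747 + 8106 = 25853
→ [9091, 15675, 25853]
Period 2.
Births: 15675 * 0.481 = 7540
Group 2: 9091 * 0.95 = 8636
Group 3: 15675 * 0.939 + 25853 * 0.544 = 14719 + 14064 = 28783
→ [7540, 8636, 28783]

7540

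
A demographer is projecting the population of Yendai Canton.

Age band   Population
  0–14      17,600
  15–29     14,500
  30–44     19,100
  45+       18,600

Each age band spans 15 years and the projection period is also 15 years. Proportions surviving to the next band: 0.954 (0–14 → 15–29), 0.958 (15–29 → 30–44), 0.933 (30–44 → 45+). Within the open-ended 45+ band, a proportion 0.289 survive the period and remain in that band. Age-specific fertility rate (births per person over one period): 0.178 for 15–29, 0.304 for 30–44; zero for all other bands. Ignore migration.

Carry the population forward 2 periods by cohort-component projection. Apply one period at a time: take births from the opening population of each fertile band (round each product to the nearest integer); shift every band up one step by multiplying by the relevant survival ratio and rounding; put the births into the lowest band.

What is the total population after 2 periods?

Period 1:
Births: 14500 × 0.178 = 2581  |  19100 × 0.304 = 5806 ⇒ total 8387
15–29: 17600 × 0.954 = 16790
30–44: 14500 × 0.958 = 13891
45+: 19100 × 0.933 + 18600 × 0.289 = 17820 + 5375 = 23195
→ [8387, 16790, 13891, 23195]
Period 2:
Births: 16790 × 0.178 = 2989  |  13891 × 0.304 = 4223 ⇒ total 7212
15–29: 8387 × 0.954 = 8001
30–44: 16790 × 0.958 = 16085
45+: 13891 × 0.933 + 23195 × 0.289 = 12960 + 6703 = 19663
→ [7212, 8001, 16085, 19663]
Total after period 2: 7212 + 8001 + 16085 + 19663 = 50961

50961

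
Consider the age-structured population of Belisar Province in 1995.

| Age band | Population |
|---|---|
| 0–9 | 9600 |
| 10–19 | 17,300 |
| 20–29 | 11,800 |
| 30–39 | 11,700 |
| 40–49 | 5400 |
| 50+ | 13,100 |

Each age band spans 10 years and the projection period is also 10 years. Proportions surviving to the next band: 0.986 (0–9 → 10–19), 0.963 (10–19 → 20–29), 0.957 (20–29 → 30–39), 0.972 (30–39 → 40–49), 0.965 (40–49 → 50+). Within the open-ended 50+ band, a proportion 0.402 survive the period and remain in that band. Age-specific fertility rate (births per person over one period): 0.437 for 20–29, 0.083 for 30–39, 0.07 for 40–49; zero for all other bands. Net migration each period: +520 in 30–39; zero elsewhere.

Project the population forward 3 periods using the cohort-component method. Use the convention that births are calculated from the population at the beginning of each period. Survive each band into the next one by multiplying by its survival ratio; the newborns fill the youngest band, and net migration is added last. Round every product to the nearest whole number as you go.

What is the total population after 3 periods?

Numbering the groups 1..6 from youngest to oldest:
Period 1:
Births: 11800 * 0.437 = 5157, 11700 * 0.083 = 971, 5400 * 0.07 = 378 — total 6506
Group 2: 9600 * 0.986 = 9466
Group 3: 17300 * 0.963 = 16660
Group 4: 11800 * 0.957 = 11293
Group 5: 11700 * 0.972 = 11372
Group 6: 5400 * 0.965 + 13100 * 0.402 = 5211 + 5266 = 10477
Net migration: Group 4 + 520 → 11813
Giving 6506 / 9466 / 16660 / 11813 / 11372 / 10477.
Period 2:
Births: 16660 * 0.437 = 7280, 11813 * 0.083 = 980, 11372 * 0.07 = 796 — total 9056
Group 2: 6506 * 0.986 = 6415
Group 3: 9466 * 0.963 = 9116
Group 4: 16660 * 0.957 = 15944
Group 5: 11813 * 0.972 = 11482
Group 6: 11372 * 0.965 + 10477 * 0.402 = 10974 + 4212 = 15186
Net migration: Group 4 + 520 → 16464
Giving 9056 / 6415 / 9116 / 16464 / 11482 / 15186.
Period 3:
Births: 9116 * 0.437 = 3984, 16464 * 0.083 = 1367, 11482 * 0.07 = 804 — total 6155
Group 2: 9056 * 0.986 = 8929
Group 3: 6415 * 0.963 = 6178
Group 4: 9116 * 0.957 = 8724
Group 5: 16464 * 0.972 = 16003
Group 6: 11482 * 0.965 + 15186 * 0.402 = 11080 + 6105 = 17185
Net migration: Group 4 + 520 → 9244
Giving 6155 / 8929 / 6178 / 9244 / 16003 / 17185.
Total after period 3: 6155 + 8929 + 6178 + 9244 + 16003 + 17185 = 63694

63694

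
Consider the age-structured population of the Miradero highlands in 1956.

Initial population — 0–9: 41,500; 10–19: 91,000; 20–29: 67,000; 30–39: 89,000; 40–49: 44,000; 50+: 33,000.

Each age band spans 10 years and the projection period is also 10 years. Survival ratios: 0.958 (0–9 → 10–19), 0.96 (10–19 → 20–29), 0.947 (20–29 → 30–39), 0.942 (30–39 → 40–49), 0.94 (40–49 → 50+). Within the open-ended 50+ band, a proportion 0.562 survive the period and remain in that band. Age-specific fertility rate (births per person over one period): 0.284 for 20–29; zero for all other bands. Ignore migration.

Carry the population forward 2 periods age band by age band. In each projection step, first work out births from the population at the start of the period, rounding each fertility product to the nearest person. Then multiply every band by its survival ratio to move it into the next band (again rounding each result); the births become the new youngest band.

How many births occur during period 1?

Period 1.
Births: 67000 × 0.284 = 19028
10–19: 41500 × 0.958 = 39757
20–29: 91000 × 0.96 = 87360
30–39: 67000 × 0.947 = 63449
40–49: 89000 × 0.942 = 83838
50+: 44000 × 0.94 + 33000 × 0.562 = 41360 + 18546 = 59906
Giving 19028 / 39757 / 87360 / 63449 / 83838 / 59906.

19028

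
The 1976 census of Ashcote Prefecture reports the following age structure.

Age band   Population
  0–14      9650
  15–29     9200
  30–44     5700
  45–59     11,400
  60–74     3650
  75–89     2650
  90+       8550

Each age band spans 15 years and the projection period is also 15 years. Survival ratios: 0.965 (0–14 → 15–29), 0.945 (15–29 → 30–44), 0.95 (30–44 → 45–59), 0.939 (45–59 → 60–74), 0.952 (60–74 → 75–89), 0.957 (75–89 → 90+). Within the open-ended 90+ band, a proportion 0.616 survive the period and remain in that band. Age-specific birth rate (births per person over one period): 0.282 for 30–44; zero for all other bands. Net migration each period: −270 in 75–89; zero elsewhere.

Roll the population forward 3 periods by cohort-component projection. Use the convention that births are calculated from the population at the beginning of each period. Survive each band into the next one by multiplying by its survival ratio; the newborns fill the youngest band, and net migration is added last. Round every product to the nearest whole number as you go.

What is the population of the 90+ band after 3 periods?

14344

Numbering the bands 1..7 from youngest to oldest:
Period 1.
Births: 5700 × 0.282 = 1607
Band 2: 9650 × 0.965 = 9312
Band 3: 9200 × 0.945 = 8694
Band 4: 5700 × 0.95 = 5415
Band 5: 11400 × 0.939 = 10705
Band 6: 3650 × 0.952 = 3475
Band 7: 2650 × 0.957 + 8550 × 0.616 = 2536 + 5267 = 7803
Net migration: Band 6 − 270 → 3205
Giving 1607 / 9312 / 8694 / 5415 / 10705 / 3205 / 7803.
Period 2.
Births: 8694 × 0.282 = 2452
Band 2: 1607 × 0.965 = 1551
Band 3: 9312 × 0.945 = 8800
Band 4: 8694 × 0.95 = 8259
Band 5: 5415 × 0.939 = 5085
Band 6: 10705 × 0.952 = 10191
Band 7: 3205 × 0.957 + 7803 × 0.616 = 3067 + 4807 = 7874
Net migration: Band 6 − 270 → 9921
Giving 2452 / 1551 / 8800 / 8259 / 5085 / 9921 / 7874.
Period 3.
Births: 8800 × 0.282 = 2482
Band 2: 2452 × 0.965 = 2366
Band 3: 1551 × 0.945 = 1466
Band 4: 8800 × 0.95 = 8360
Band 5: 8259 × 0.939 = 7755
Band 6: 5085 × 0.952 = 4841
Band 7: 9921 × 0.957 + 7874 × 0.616 = 9494 + 4850 = 14344
Net migration: Band 6 − 270 → 4571
Giving 2482 / 2366 / 1466 / 8360 / 7755 / 4571 / 14344.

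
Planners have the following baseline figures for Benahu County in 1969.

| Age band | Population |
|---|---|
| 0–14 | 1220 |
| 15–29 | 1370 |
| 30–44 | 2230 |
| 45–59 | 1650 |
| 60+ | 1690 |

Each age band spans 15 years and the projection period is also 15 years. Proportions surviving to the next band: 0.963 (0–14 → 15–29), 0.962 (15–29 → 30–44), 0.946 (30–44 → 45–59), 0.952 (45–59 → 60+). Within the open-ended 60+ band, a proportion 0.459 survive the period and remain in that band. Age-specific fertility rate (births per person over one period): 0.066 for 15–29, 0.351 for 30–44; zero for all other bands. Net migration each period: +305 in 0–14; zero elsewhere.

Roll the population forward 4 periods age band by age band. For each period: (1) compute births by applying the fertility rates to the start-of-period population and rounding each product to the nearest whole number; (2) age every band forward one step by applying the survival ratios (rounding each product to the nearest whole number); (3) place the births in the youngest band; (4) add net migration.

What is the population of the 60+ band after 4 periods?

2213

(Groups numbered youngest = 1 to oldest = 5.)
After projecting period 1:
Births: 1370 * 0.066 = 90 ; 2230 * 0.351 = 783 — total 873
Group 2: 1220 * 0.963 = 1175
Group 3: 1370 * 0.962 = 1318
Group 4: 2230 * 0.946 = 2110
Group 5: 1650 * 0.952 + 1690 * 0.459 = 1571 + 776 = 2347
Net migration: Group 1 + 305 → 1178
Giving 1178 / 1175 / 1318 / 2110 / 2347.
After projecting period 2:
Births: 1175 * 0.066 = 78 ; 1318 * 0.351 = 463 — total 541
Group 2: 1178 * 0.963 = 1134
Group 3: 1175 * 0.962 = 1130
Group 4: 1318 * 0.946 = 1247
Group 5: 2110 * 0.952 + 2347 * 0.459 = 2009 + 1077 = 3086
Net migration: Group 1 + 305 → 846
Giving 846 / 1134 / 1130 / 1247 / 3086.
After projecting period 3:
Births: 1134 * 0.066 = 75 ; 1130 * 0.351 = 397 — total 472
Group 2: 846 * 0.963 = 815
Group 3: 1134 * 0.962 = 1091
Group 4: 1130 * 0.946 = 1069
Group 5: 1247 * 0.952 + 3086 * 0.459 = 1187 + 1416 = 2603
Net migration: Group 1 + 305 → 777
Giving 777 / 815 / 1091 / 1069 / 2603.
After projecting period 4:
Births: 815 * 0.066 = 54 ; 1091 * 0.351 = 383 — total 437
Group 2: 777 * 0.963 = 748
Group 3: 815 * 0.962 = 784
Group 4: 1091 * 0.946 = 1032
Group 5: 1069 * 0.952 + 2603 * 0.459 = 1018 + 1195 = 2213
Net migration: Group 1 + 305 → 742
Giving 742 / 748 / 784 / 1032 / 2213.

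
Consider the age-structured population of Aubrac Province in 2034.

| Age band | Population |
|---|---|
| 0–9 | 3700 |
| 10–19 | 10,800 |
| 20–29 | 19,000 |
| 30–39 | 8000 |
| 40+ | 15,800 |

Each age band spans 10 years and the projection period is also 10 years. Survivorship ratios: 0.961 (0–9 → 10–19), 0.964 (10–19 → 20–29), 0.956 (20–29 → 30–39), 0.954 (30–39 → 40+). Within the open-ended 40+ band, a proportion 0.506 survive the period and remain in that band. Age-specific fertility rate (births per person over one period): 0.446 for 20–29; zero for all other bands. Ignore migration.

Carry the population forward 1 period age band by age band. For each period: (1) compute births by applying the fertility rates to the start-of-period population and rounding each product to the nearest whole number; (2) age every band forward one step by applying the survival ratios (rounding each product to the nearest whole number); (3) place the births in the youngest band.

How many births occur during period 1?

(Bands numbered youngest = 1 to oldest = 5.)
After projecting period 1:
Births: 19000 × 0.446 = 8474
Band 2: 3700 × 0.961 = 3556
Band 3: 10800 × 0.964 = 10411
Band 4: 19000 × 0.956 = 18164
Band 5: 8000 × 0.954 + 15800 × 0.506 = 7632 + 7995 = 15627
Giving 8474 / 3556 / 10411 / 18164 / 15627.

8474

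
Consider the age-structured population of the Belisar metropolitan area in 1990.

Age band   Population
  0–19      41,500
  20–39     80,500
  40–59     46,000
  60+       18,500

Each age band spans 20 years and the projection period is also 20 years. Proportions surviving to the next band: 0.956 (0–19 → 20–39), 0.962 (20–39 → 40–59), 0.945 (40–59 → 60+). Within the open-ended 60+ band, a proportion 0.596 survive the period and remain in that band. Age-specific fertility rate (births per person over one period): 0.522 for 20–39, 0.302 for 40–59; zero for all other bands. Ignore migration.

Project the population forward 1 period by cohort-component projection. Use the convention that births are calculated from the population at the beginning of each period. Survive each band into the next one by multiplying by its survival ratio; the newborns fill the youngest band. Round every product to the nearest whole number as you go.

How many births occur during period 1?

Let group 1 be 0–19 through group 4 = 60+.
Period 1.
Births: 80500 × 0.522 = 42021 ; 46000 × 0.302 = 13892 — total 55913
Group 2: 41500 × 0.956 = 39674
Group 3: 80500 × 0.962 = 77441
Group 4: 46000 × 0.945 + 18500 × 0.596 = 43470 + 11026 = 54496
Giving 55913 / 39674 / 77441 / 54496.

55913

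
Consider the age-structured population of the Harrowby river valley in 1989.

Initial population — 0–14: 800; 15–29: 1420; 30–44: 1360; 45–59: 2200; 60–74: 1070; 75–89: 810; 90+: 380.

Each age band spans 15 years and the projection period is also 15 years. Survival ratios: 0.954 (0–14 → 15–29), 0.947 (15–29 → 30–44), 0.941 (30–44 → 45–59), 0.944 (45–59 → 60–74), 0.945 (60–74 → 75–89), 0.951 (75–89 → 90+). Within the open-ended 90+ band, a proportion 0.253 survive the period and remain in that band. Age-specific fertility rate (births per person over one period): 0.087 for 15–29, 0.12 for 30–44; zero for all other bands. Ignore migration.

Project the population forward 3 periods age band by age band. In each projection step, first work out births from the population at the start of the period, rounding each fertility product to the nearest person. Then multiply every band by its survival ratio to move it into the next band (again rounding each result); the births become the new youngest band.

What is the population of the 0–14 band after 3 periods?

111

[period 1]
Births: 1420 × 0.087 = 124  |  1360 × 0.12 = 163 → total 287
15–29: 800 × 0.954 = 763
30–44: 1420 × 0.947 = 1345
45–59: 1360 × 0.941 = 1280
60–74: 2200 × 0.944 = 2077
75–89: 1070 × 0.945 = 1011
90+: 810 × 0.951 + 380 × 0.253 = 770 + 96 = 866
→ [287, 763, 1345, 1280, 2077, 1011, 866]
[period 2]
Births: 763 × 0.087 = 66  |  1345 × 0.12 = 161 → total 227
15–29: 287 × 0.954 = 274
30–44: 763 × 0.947 = 723
45–59: 1345 × 0.941 = 1266
60–74: 1280 × 0.944 = 1208
75–89: 2077 × 0.945 = 1963
90+: 1011 × 0.951 + 866 × 0.253 = 961 + 219 = 1180
→ [227, 274, 723, 1266, 1208, 1963, 1180]
[period 3]
Births: 274 × 0.087 = 24  |  723 × 0.12 = 87 → total 111
15–29: 227 × 0.954 = 217
30–44: 274 × 0.947 = 259
45–59: 723 × 0.941 = 680
60–74: 1266 × 0.944 = 1195
75–89: 1208 × 0.945 = 1142
90+: 1963 × 0.951 + 1180 × 0.253 = 1867 + 299 = 2166
→ [111, 217, 259, 680, 1195, 1142, 2166]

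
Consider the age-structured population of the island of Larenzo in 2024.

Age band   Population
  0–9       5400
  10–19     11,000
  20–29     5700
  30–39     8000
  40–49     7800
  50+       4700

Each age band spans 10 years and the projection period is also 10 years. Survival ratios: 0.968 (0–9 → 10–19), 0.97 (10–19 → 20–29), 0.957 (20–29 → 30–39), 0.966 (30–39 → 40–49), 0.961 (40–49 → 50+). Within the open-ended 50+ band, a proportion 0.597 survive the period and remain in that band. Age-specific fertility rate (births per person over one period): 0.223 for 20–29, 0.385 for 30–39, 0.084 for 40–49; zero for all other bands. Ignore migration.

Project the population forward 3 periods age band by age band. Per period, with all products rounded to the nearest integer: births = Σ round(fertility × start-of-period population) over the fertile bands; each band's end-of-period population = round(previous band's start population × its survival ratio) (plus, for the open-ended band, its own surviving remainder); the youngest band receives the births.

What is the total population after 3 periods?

43055

Period 1:
Births: 5700 * 0.223 = 1271, 8000 * 0.385 = 3080, 7800 * 0.084 = 655 ⇒ total 5006
10–19: 5400 * 0.968 = 5227
20–29: 11000 * 0.97 = 10670
30–39: 5700 * 0.957 = 5455
40–49: 8000 * 0.966 = 7728
50+: 7800 * 0.961 + 4700 * 0.597 = 7496 + 2806 = 10302
→ [5006, 5227, 10670, 5455, 7728, 10302]
Period 2:
Births: 10670 * 0.223 = 2379, 5455 * 0.385 = 2100, 7728 * 0.084 = 649 ⇒ total 5128
10–19: 5006 * 0.968 = 4846
20–29: 5227 * 0.97 = 5070
30–39: 10670 * 0.957 = 10211
40–49: 5455 * 0.966 = 5270
50+: 7728 * 0.961 + 10302 * 0.597 = 7427 + 6150 = 13577
→ [5128, 4846, 5070, 10211, 5270, 13577]
Period 3:
Births: 5070 * 0.223 = 1131, 10211 * 0.385 = 3931, 5270 * 0.084 = 443 ⇒ total 5505
10–19: 5128 * 0.968 = 4964
20–29: 4846 * 0.97 = 4701
30–39: 5070 * 0.957 = 4852
40–49: 10211 * 0.966 = 9864
50+: 5270 * 0.961 + 13577 * 0.597 = 5064 + 8105 = 13169
→ [5505, 4964, 4701, 4852, 9864, 13169]
Total after period 3: 5505 + 4964 + 4701 + 4852 + 9864 + 13169 = 43055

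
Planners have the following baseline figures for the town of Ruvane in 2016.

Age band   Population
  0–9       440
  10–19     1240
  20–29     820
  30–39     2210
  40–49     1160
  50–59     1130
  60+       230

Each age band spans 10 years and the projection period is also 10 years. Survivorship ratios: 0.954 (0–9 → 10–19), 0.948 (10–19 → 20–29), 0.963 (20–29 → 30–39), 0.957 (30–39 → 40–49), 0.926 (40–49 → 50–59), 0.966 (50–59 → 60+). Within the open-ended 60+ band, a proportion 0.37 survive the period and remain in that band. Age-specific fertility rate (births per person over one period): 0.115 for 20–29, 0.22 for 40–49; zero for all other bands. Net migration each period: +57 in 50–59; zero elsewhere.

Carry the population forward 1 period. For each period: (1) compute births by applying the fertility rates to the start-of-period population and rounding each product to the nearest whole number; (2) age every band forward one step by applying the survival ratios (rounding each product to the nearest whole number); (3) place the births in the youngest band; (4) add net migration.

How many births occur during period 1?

Period 1:
Births: 820 × 0.115 = 94, 1160 × 0.22 = 255 → total 349
10–19: 440 × 0.954 = 420
20–29: 1240 × 0.948 = 1176
30–39: 820 × 0.963 = 790
40–49: 2210 × 0.957 = 2115
50–59: 1160 × 0.926 = 1074
60+: 1130 × 0.966 + 230 × 0.37 = 1092 + 85 = 1177
Net migration: 50–59 + 57 → 1131
Population now: 0–9=349, 10–19=420, 20–29=1176, 30–39=790, 40–49=2115, 50–59=1131, 60+=1177

349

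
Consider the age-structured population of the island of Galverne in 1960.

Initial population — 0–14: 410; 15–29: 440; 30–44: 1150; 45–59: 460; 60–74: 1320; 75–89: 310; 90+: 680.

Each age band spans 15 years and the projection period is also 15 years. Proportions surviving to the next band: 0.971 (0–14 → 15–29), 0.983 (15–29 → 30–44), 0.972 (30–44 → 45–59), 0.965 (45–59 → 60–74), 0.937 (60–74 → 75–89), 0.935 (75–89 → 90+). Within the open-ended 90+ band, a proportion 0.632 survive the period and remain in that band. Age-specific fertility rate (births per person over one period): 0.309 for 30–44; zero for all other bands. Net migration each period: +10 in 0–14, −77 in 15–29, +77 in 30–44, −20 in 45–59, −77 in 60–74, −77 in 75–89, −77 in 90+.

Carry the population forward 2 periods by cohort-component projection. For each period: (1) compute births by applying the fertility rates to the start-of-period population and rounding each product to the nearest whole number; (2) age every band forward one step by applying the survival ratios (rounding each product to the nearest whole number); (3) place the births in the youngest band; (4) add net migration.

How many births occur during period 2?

158

After projecting period 1:
Births: 1150 × 0.309 = 355
15–29: 410 × 0.971 = 398
30–44: 440 × 0.983 = 433
45–59: 1150 × 0.972 = 1118
60–74: 460 × 0.965 = 444
75–89: 1320 × 0.937 = 1237
90+: 310 × 0.935 + 680 × 0.632 = 290 + 430 = 720
Net migration: 0–14 + 10 → 365; 15–29 − 77 → 321; 30–44 + 77 → 510; 45–59 − 20 → 1098; 60–74 − 77 → 367; 75–89 − 77 → 1160; 90+ − 77 → 643
Population now: 0–14=365, 15–29=321, 30–44=510, 45–59=1098, 60–74=367, 75–89=1160, 90+=643
After projecting period 2:
Births: 510 × 0.309 = 158
15–29: 365 × 0.971 = 354
30–44: 321 × 0.983 = 316
45–59: 510 × 0.972 = 496
60–74: 1098 × 0.965 = 1060
75–89: 367 × 0.937 = 344
90+: 1160 × 0.935 + 643 × 0.632 = 1085 + 406 = 1491
Net migration: 0–14 + 10 → 168; 15–29 − 77 → 277; 30–44 + 77 → 393; 45–59 − 20 → 476; 60–74 − 77 → 983; 75–89 − 77 → 267; 90+ − 77 → 1414
Population now: 0–14=168, 15–29=277, 30–44=393, 45–59=476, 60–74=983, 75–89=267, 90+=1414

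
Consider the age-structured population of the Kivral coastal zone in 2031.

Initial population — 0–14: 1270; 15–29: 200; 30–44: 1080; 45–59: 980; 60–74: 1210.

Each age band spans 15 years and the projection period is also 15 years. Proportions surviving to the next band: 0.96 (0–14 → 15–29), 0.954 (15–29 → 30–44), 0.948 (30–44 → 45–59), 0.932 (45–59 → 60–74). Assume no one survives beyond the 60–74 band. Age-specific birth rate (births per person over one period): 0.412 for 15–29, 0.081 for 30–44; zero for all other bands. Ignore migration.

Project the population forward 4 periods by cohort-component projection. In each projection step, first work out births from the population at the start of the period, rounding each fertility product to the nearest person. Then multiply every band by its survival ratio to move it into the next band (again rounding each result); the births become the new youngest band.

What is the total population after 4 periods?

Call the bands 1 to 5, youngest first.
— Period 1 —
Births: 200 × 0.412 = 82 ; 1080 × 0.081 = 87 ⇒ total 169
Band 2: 1270 × 0.96 = 1219
Band 3: 200 × 0.954 = 191
Band 4: 1080 × 0.948 = 1024
Band 5: 980 × 0.932 = 913
Population now: 0–14=169, 15–29=1219, 30–44=191, 45–59=1024, 60–74=913
— Period 2 —
Births: 1219 × 0.412 = 502 ; 191 × 0.081 = 15 ⇒ total 517
Band 2: 169 × 0.96 = 162
Band 3: 1219 × 0.954 = 1163
Band 4: 191 × 0.948 = 181
Band 5: 1024 × 0.932 = 954
Population now: 0–14=517, 15–29=162, 30–44=1163, 45–59=181, 60–74=954
— Period 3 —
Births: 162 × 0.412 = 67 ; 1163 × 0.081 = 94 ⇒ total 161
Band 2: 517 × 0.96 = 496
Band 3: 162 × 0.954 = 155
Band 4: 1163 × 0.948 = 1103
Band 5: 181 × 0.932 = 169
Population now: 0–14=161, 15–29=496, 30–44=155, 45–59=1103, 60–74=169
— Period 4 —
Births: 496 × 0.412 = 204 ; 155 × 0.081 = 13 ⇒ total 217
Band 2: 161 × 0.96 = 155
Band 3: 496 × 0.954 = 473
Band 4: 155 × 0.948 = 147
Band 5: 1103 × 0.932 = 1028
Population now: 0–14=217, 15–29=155, 30–44=473, 45–59=147, 60–74=1028
Total after period 4: 217 + 155 + 473 + 147 + 1028 = 2020

2020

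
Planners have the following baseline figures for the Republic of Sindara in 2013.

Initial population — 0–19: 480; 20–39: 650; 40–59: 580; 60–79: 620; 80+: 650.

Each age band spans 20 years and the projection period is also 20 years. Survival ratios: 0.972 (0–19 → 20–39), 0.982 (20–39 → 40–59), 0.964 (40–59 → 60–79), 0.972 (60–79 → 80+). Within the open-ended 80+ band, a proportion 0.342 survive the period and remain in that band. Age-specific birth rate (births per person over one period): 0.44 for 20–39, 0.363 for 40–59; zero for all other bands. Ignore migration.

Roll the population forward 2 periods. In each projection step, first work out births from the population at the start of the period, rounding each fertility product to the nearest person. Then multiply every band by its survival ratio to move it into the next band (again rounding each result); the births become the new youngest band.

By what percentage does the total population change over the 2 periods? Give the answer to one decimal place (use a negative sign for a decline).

-5.4

Period 1:
Births: 650 × 0.44 = 286, 580 × 0.363 = 211 — total 497
20–39: 480 × 0.972 = 467
40–59: 650 × 0.982 = 638
60–79: 580 × 0.964 = 559
80+: 620 × 0.972 + 650 × 0.342 = 603 + 222 = 825
→ [497, 467, 638, 559, 825]
Period 2:
Births: 467 × 0.44 = 205, 638 × 0.363 = 232 — total 437
20–39: 497 × 0.972 = 483
40–59: 467 × 0.982 = 459
60–79: 638 × 0.964 = 615
80+: 559 × 0.972 + 825 × 0.342 = 543 + 282 = 825
→ [437, 483, 459, 615, 825]
Total: 2980 → 2819; change = -161; percentage change = -5.4%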